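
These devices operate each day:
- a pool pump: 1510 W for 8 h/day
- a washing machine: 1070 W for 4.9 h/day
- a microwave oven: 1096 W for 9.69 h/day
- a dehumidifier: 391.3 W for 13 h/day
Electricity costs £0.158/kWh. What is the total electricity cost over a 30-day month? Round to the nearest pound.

pool pump: 1510 W × 8 h × 30 d = 362,400 Wh = 362.4 kWh
washing machine: 1070 W × 4.9 h × 30 d = 157,290 Wh = 157.3 kWh
microwave oven: 1096 W × 9.69 h × 30 d = 318,607 Wh = 318.6 kWh
dehumidifier: 391.3 W × 13 h × 30 d = 152,607 Wh = 152.6 kWh
Total energy = 362.4 + 157.3 + 318.6 + 152.6 = 990.9 kWh
Cost = 990.9 kWh × £0.158 = £156.56 ≈ £157

£157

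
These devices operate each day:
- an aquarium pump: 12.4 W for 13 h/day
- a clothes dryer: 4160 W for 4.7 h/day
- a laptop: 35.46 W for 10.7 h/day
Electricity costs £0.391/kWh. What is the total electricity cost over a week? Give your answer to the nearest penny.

aquarium pump: 12.4 W × 13 h × 7 d = 1,128 Wh = 1.128 kWh
clothes dryer: 4160 W × 4.7 h × 7 d = 136,864 Wh = 136.9 kWh
laptop: 35.46 W × 10.7 h × 7 d = 2,656 Wh = 2.656 kWh
Total energy = 1.128 + 136.9 + 2.656 = 140.6 kWh
Cost = 140.6 kWh × £0.391 = £54.99

£54.99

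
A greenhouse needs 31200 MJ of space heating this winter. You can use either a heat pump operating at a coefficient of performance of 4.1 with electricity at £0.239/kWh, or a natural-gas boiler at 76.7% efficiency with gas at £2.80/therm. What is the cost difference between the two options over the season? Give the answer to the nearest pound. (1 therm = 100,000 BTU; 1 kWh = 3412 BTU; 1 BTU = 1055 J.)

Heat load = 31200 MJ = 31,200,000,000 J / 1055 = 29,573,460 BTU
Gas: input = 29,573,460 / 0.767 = 38,557,314 BTU = 385.6 therm → 385.6 × £2.80 = £1,079.60
Heat pump: 29,573,460 BTU / 3412 = 8,667 kWh heat; / 4.1 = 2,114 kWh in → × £0.239 = £505.25
Difference = |£1,079.60 − £505.25| = £574.35 ≈ £574

£574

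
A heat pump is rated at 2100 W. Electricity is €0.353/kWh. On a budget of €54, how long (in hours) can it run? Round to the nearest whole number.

73 h

Energy budget = €54 / €0.353 per kWh = 153 kWh = 152,975 Wh
Runtime = 152,975 Wh / 2100 W = 72.85 h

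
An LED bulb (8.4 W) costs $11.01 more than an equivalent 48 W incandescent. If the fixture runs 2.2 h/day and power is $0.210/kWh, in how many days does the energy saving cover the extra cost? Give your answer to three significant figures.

602 days

Power saved = 48 − 8.4 = 39.6 W
Daily energy saved = 39.6 W × 2.2 h = 87.12 Wh = 0.08712 kWh
Daily savings = 0.08712 × $0.210 = $0.0183
Payback = $11.01 / $0.0183 per day = 601.8 days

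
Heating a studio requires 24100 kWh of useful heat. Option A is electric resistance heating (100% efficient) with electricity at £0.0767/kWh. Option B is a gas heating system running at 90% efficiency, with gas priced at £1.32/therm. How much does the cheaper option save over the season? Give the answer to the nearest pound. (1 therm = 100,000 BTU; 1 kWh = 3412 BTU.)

£642

Heat load = 24100 kWh × 3412 = 82,229,200 BTU
Gas: input = 82,229,200 / 0.90 = 91,365,778 BTU = 913.7 therm → 913.7 × £1.32 = £1,206.03
Electric: 82,229,200 BTU / 3412 = 24,100 kWh → × £0.0767 = £1,848.47
Difference = |£1,206.03 − £1,848.47| = £642.44 ≈ £642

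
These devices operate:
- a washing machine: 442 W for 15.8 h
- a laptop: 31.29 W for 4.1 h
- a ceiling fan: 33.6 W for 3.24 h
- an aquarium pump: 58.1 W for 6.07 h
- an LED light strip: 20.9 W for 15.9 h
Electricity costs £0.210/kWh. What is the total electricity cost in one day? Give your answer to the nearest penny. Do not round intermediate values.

washing machine: 442 W × 15.8 h = 6,984 Wh = 6.984 kWh
laptop: 31.29 W × 4.1 h = 128 Wh = 0.1283 kWh
ceiling fan: 33.6 W × 3.24 h = 109 Wh = 0.1089 kWh
aquarium pump: 58.1 W × 6.07 h = 353 Wh = 0.3527 kWh
LED light strip: 20.9 W × 15.9 h = 332 Wh = 0.3323 kWh
Total energy = 6.984 + 0.1283 + 0.1089 + 0.3527 + 0.3323 = 7.906 kWh
Cost = 7.906 kWh × £0.210 = £1.66

£1.66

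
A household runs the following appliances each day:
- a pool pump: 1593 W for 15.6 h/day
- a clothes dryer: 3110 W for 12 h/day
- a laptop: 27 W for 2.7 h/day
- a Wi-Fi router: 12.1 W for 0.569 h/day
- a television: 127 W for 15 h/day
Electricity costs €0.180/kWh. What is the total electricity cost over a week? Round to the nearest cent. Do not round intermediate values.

pool pump: 1593 W × 15.6 h × 7 d = 173,956 Wh = 174 kWh
clothes dryer: 3110 W × 12 h × 7 d = 261,240 Wh = 261.2 kWh
laptop: 27 W × 2.7 h × 7 d = 510 Wh = 0.5103 kWh
Wi-Fi router: 12.1 W × 0.569 h × 7 d = 48 Wh = 0.04819 kWh
television: 127 W × 15 h × 7 d = 13,335 Wh = 13.34 kWh
Total energy = 174 + 261.2 + 0.5103 + 0.04819 + 13.34 = 449.1 kWh
Cost = 449.1 kWh × €0.180 = €80.84

€80.84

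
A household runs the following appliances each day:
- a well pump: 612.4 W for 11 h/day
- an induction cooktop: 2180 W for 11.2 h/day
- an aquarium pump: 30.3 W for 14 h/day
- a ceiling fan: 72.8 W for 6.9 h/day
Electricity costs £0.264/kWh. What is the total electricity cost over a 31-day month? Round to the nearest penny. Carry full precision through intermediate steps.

£262.53

well pump: 612.4 W × 11 h × 31 d = 208,828 Wh = 208.8 kWh
induction cooktop: 2180 W × 11.2 h × 31 d = 756,896 Wh = 756.9 kWh
aquarium pump: 30.3 W × 14 h × 31 d = 13,150 Wh = 13.15 kWh
ceiling fan: 72.8 W × 6.9 h × 31 d = 15,572 Wh = 15.57 kWh
Total energy = 208.8 + 756.9 + 13.15 + 15.57 = 994.4 kWh
Cost = 994.4 kWh × £0.264 = £262.53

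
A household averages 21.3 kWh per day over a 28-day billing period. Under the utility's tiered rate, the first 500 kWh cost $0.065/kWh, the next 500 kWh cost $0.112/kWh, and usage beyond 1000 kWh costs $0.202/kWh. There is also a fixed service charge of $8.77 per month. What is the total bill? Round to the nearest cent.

Usage = 21.3 kWh/day × 28 days = 596.4 kWh
First 500 kWh × $0.065 = $32.50
Next 96.4 kWh × $0.112 = $10.80
Remaining tier: 0 kWh (not reached)
Energy charge = $43.30; + service $8.77 = $52.07

$52.07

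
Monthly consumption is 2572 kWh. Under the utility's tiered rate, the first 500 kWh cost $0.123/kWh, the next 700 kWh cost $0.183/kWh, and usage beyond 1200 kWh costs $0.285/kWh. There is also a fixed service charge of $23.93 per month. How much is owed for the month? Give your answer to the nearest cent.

$604.55

First 500 kWh × $0.123 = $61.50
Next 700 kWh × $0.183 = $128.10
Remaining 1372 kWh × $0.285 = $391.02
Energy charge = $580.62; + service $23.93 = $604.55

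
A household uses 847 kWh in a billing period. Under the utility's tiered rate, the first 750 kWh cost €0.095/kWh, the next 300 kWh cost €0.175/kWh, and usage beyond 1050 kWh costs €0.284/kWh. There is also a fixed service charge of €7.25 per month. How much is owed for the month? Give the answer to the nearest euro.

First 750 kWh × €0.095 = €71.25
Next 97 kWh × €0.175 = €16.97
Remaining tier: 0 kWh (not reached)
Energy charge = €88.22; + service €7.25 = €95.47 ≈ €95

€95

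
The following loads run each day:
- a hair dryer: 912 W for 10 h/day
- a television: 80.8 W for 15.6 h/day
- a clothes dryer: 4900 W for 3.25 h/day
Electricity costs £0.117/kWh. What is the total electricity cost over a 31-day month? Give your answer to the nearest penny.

£95.41

hair dryer: 912 W × 10 h × 31 d = 282,720 Wh = 282.7 kWh
television: 80.8 W × 15.6 h × 31 d = 39,075 Wh = 39.07 kWh
clothes dryer: 4900 W × 3.25 h × 31 d = 493,675 Wh = 493.7 kWh
Total energy = 282.7 + 39.07 + 493.7 = 815.5 kWh
Cost = 815.5 kWh × £0.117 = £95.41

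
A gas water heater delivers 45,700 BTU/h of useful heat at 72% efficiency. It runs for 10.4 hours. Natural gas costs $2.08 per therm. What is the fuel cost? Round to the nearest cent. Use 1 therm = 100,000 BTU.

Heat delivered = 45,700 BTU/h × 10.4 h = 475,280 BTU
Gas input = 475,280 / 0.72 = 660,111 BTU
= 660,111 / 100,000 = 6.601 therm
Cost = 6.601 × $2.08/therm = $13.73

$13.73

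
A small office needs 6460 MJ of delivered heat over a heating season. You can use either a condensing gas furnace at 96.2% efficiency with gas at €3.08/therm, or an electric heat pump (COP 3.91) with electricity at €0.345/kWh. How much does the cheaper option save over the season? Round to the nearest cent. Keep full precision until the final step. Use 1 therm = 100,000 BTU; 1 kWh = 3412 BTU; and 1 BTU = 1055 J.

€37.70

Heat load = 6460 MJ = 6,460,000,000 J / 1055 = 6,123,223 BTU
Gas: input = 6,123,223 / 0.962 = 6,365,096 BTU = 63.65 therm → 63.65 × €3.08 = €196.04
Heat pump: 6,123,223 BTU / 3412 = 1,795 kWh heat; / 3.91 = 459 kWh in → × €0.345 = €158.35
Difference = |€196.04 − €158.35| = €37.70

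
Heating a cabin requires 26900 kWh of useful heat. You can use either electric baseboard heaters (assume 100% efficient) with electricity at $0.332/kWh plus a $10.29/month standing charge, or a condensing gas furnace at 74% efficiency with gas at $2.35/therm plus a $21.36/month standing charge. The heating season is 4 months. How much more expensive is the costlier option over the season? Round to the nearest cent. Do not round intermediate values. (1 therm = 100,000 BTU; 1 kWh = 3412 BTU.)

Heat load = 26900 kWh × 3412 = 91,782,800 BTU
Gas: input = 91,782,800 / 0.74 = 124,030,811 BTU = 1,240 therm → 1,240 × $2.35 = $2,914.72; + 4 × $21.36 standing = $3,000.16
Electric: 91,782,800 BTU / 3412 = 26,900 kWh → × $0.332 = $8,930.80; + 4 × $10.29 standing = $8,971.96
Difference = |$3,000.16 − $8,971.96| = $5,971.80

$5971.80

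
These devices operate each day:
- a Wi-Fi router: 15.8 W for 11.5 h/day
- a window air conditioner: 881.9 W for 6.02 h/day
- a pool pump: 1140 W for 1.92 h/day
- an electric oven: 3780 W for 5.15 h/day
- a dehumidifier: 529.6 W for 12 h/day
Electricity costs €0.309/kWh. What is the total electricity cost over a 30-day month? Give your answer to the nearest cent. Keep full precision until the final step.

Wi-Fi router: 15.8 W × 11.5 h × 30 d = 5,451 Wh = 5.451 kWh
window air conditioner: 881.9 W × 6.02 h × 30 d = 159,271 Wh = 159.3 kWh
pool pump: 1140 W × 1.92 h × 30 d = 65,664 Wh = 65.66 kWh
electric oven: 3780 W × 5.15 h × 30 d = 584,010 Wh = 584 kWh
dehumidifier: 529.6 W × 12 h × 30 d = 190,656 Wh = 190.7 kWh
Total energy = 5.451 + 159.3 + 65.66 + 584 + 190.7 = 1,005 kWh
Cost = 1,005 kWh × €0.309 = €310.56

€310.56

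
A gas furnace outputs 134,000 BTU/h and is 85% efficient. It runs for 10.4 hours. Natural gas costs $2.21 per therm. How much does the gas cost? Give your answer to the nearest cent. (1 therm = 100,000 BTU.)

$36.23

Heat delivered = 134,000 BTU/h × 10.4 h = 1,393,600 BTU
Gas input = 1,393,600 / 0.85 = 1,639,529 BTU
= 1,639,529 / 100,000 = 16.4 therm
Cost = 16.4 × $2.21/therm = $36.23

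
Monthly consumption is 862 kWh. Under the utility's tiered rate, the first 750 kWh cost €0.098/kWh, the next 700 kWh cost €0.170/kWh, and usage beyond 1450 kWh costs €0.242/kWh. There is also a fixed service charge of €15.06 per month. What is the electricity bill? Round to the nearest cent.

€107.60

First 750 kWh × €0.098 = €73.50
Next 112 kWh × €0.170 = €19.04
Remaining tier: 0 kWh (not reached)
Energy charge = €92.54; + service €15.06 = €107.60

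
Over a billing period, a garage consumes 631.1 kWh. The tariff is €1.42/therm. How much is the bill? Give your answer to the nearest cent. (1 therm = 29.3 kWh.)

€30.59

631.1 kWh × (0.03413 therm/kWh) = 21.54 therm
Cost = 21.54 therm × €1.42/therm = €30.59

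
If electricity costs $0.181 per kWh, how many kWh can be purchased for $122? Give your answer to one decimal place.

$122 / $0.181 per kWh = 674 kWh

674.0 kWh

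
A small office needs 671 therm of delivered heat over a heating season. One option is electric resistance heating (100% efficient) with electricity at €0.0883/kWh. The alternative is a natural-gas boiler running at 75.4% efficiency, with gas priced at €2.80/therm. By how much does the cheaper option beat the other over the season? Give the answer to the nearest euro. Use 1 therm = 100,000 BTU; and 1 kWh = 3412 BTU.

€755

Heat load = 671 therm × 100,000 = 67,100,000 BTU
Gas: input = 67,100,000 / 0.754 = 88,992,042 BTU = 889.9 therm → 889.9 × €2.80 = €2,491.78
Electric: 67,100,000 BTU / 3412 = 19,670 kWh → × €0.0883 = €1,736.50
Difference = |€2,491.78 − €1,736.50| = €755.28 ≈ €755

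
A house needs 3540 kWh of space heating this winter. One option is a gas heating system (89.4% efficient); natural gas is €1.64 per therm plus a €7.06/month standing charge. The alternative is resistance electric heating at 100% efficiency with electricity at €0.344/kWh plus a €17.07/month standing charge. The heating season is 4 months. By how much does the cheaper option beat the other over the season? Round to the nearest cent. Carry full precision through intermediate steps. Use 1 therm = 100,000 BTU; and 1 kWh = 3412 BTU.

Heat load = 3540 kWh × 3412 = 12,078,480 BTU
Gas: input = 12,078,480 / 0.894 = 13,510,604 BTU = 135.1 therm → 135.1 × €1.64 = €221.57; + 4 × €7.06 standing = €249.81
Electric: 12,078,480 BTU / 3412 = 3,540 kWh → × €0.344 = €1,217.76; + 4 × €17.07 standing = €1,286.04
Difference = |€249.81 − €1,286.04| = €1,036.23

€1036.23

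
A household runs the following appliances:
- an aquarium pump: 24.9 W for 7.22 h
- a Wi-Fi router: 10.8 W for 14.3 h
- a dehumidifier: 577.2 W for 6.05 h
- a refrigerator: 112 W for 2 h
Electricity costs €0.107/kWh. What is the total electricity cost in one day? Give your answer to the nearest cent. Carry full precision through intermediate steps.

€0.43

aquarium pump: 24.9 W × 7.22 h = 180 Wh = 0.1798 kWh
Wi-Fi router: 10.8 W × 14.3 h = 154 Wh = 0.1544 kWh
dehumidifier: 577.2 W × 6.05 h = 3,492 Wh = 3.492 kWh
refrigerator: 112 W × 2 h = 224 Wh = 0.224 kWh
Total energy = 0.1798 + 0.1544 + 3.492 + 0.224 = 4.05 kWh
Cost = 4.05 kWh × €0.107 = €0.43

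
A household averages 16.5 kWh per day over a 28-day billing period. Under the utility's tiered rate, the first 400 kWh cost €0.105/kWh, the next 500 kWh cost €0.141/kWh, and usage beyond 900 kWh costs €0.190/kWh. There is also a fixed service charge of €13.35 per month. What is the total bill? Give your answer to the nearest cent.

Usage = 16.5 kWh/day × 28 days = 462 kWh
First 400 kWh × €0.105 = €42.00
Next 62 kWh × €0.141 = €8.74
Remaining tier: 0 kWh (not reached)
Energy charge = €50.74; + service €13.35 = €64.09

€64.09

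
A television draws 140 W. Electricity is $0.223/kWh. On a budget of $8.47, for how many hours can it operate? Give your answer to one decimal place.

Energy budget = $8.47 / $0.223 per kWh = 37.98 kWh = 37,982 Wh
Runtime = 37,982 Wh / 140 W = 271.3 h

271.3 h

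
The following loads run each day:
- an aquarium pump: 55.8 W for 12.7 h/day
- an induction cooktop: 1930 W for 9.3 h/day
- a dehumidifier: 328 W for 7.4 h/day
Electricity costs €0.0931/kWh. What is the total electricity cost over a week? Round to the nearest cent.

aquarium pump: 55.8 W × 12.7 h × 7 d = 4,961 Wh = 4.961 kWh
induction cooktop: 1930 W × 9.3 h × 7 d = 125,643 Wh = 125.6 kWh
dehumidifier: 328 W × 7.4 h × 7 d = 16,990 Wh = 16.99 kWh
Total energy = 4.961 + 125.6 + 16.99 = 147.6 kWh
Cost = 147.6 kWh × €0.0931 = €13.74

€13.74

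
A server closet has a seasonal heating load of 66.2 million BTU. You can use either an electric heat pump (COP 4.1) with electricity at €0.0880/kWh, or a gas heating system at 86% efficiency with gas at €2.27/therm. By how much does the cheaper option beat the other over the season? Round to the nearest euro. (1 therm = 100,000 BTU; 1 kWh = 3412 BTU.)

€1331

Heat load = 66.2 × 10⁶ BTU = 66,200,000 BTU
Gas: input = 66,200,000 / 0.860 = 76,976,744 BTU = 769.8 therm → 769.8 × €2.27 = €1,747.37
Heat pump: 66,200,000 BTU / 3412 = 19,400 kWh heat; / 4.1 = 4,732 kWh in → × €0.0880 = €416.44
Difference = |€1,747.37 − €416.44| = €1,330.94 ≈ €1331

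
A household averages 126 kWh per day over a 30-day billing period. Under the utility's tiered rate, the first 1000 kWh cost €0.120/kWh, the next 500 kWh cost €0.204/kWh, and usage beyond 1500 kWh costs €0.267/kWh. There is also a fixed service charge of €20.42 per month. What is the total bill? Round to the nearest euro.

Usage = 126 kWh/day × 30 days = 3780 kWh
First 1000 kWh × €0.120 = €120.00
Next 500 kWh × €0.204 = €102.00
Remaining 2280 kWh × €0.267 = €608.76
Energy charge = €830.76; + service €20.42 = €851.18 ≈ €851

€851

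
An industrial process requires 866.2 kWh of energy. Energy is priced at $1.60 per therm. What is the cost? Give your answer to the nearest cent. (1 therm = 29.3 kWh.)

$47.30

866.2 kWh × (0.03413 therm/kWh) = 29.56 therm
Cost = 29.56 therm × $1.60/therm = $47.30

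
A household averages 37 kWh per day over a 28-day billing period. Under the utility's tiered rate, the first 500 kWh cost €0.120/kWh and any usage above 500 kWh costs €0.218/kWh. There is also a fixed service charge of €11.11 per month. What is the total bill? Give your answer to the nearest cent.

€187.96

Usage = 37 kWh/day × 28 days = 1036 kWh
First 500 kWh × €0.120 = €60.00
Remaining 536 kWh × €0.218 = €116.85
Energy charge = €176.85; + service €11.11 = €187.96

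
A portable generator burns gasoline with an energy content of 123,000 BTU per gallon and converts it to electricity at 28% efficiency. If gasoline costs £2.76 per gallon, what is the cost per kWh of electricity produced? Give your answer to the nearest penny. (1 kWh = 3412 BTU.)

£0.27

Electrical output per gallon = 123,000 BTU × 0.28 / 3412 BTU/kWh = 10.09 kWh
Cost per kWh = £2.76 / 10.09 kWh = £0.273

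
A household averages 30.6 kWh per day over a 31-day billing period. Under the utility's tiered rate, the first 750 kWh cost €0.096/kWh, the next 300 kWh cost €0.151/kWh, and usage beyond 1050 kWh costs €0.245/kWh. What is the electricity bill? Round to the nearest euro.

Usage = 30.6 kWh/day × 31 days = 948.6 kWh
First 750 kWh × €0.096 = €72.00
Next 198.6 kWh × €0.151 = €29.99
Remaining tier: 0 kWh (not reached)
Total = €101.99 ≈ €102

€102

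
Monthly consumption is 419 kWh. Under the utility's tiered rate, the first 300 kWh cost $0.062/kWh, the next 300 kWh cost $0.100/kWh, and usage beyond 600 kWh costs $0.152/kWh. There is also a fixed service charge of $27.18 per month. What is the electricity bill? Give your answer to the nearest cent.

$57.68

First 300 kWh × $0.062 = $18.60
Next 119 kWh × $0.100 = $11.90
Remaining tier: 0 kWh (not reached)
Energy charge = $30.50; + service $27.18 = $57.68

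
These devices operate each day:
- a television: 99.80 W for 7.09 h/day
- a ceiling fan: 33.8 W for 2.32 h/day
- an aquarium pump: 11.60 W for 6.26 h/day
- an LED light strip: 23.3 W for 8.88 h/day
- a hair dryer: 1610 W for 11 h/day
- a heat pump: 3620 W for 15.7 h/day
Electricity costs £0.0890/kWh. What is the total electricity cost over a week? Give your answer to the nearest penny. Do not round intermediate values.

£47.10

television: 99.80 W × 7.09 h × 7 d = 4,953 Wh = 4.953 kWh
ceiling fan: 33.8 W × 2.32 h × 7 d = 549 Wh = 0.5489 kWh
aquarium pump: 11.60 W × 6.26 h × 7 d = 508 Wh = 0.5083 kWh
LED light strip: 23.3 W × 8.88 h × 7 d = 1,448 Wh = 1.448 kWh
hair dryer: 1610 W × 11 h × 7 d = 123,970 Wh = 124 kWh
heat pump: 3620 W × 15.7 h × 7 d = 397,838 Wh = 397.8 kWh
Total energy = 4.953 + 0.5489 + 0.5083 + 1.448 + 124 + 397.8 = 529.3 kWh
Cost = 529.3 kWh × £0.0890 = £47.10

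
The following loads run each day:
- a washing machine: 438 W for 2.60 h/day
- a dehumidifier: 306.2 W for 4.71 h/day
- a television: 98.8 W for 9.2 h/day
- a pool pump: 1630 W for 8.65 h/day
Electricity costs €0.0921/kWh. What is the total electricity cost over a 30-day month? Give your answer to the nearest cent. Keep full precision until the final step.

€48.60

washing machine: 438 W × 2.60 h × 30 d = 34,164 Wh = 34.16 kWh
dehumidifier: 306.2 W × 4.71 h × 30 d = 43,266 Wh = 43.27 kWh
television: 98.8 W × 9.2 h × 30 d = 27,269 Wh = 27.27 kWh
pool pump: 1630 W × 8.65 h × 30 d = 422,985 Wh = 423 kWh
Total energy = 34.16 + 43.27 + 27.27 + 423 = 527.7 kWh
Cost = 527.7 kWh × €0.0921 = €48.60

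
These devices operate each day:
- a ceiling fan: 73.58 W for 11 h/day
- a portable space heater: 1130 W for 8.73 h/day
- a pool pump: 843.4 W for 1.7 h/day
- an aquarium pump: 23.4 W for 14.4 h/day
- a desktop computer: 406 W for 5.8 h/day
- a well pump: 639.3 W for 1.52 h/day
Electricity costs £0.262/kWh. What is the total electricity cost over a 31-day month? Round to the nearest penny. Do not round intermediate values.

ceiling fan: 73.58 W × 11 h × 31 d = 25,091 Wh = 25.09 kWh
portable space heater: 1130 W × 8.73 h × 31 d = 305,812 Wh = 305.8 kWh
pool pump: 843.4 W × 1.7 h × 31 d = 44,447 Wh = 44.45 kWh
aquarium pump: 23.4 W × 14.4 h × 31 d = 10,446 Wh = 10.45 kWh
desktop computer: 406 W × 5.8 h × 31 d = 72,999 Wh = 73 kWh
well pump: 639.3 W × 1.52 h × 31 d = 30,124 Wh = 30.12 kWh
Total energy = 25.09 + 305.8 + 44.45 + 10.45 + 73 + 30.12 = 488.9 kWh
Cost = 488.9 kWh × £0.262 = £128.10

£128.10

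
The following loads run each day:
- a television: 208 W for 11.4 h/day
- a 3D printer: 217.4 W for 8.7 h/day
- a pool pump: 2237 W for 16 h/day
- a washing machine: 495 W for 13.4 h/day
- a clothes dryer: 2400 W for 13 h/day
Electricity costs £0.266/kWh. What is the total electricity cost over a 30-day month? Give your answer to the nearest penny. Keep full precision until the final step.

television: 208 W × 11.4 h × 30 d = 71,136 Wh = 71.14 kWh
3D printer: 217.4 W × 8.7 h × 30 d = 56,741 Wh = 56.74 kWh
pool pump: 2237 W × 16 h × 30 d = 1,073,760 Wh = 1,074 kWh
washing machine: 495 W × 13.4 h × 30 d = 198,990 Wh = 199 kWh
clothes dryer: 2400 W × 13 h × 30 d = 936,000 Wh = 936 kWh
Total energy = 71.14 + 56.74 + 1,074 + 199 + 936 = 2,337 kWh
Cost = 2,337 kWh × £0.266 = £621.54

£621.54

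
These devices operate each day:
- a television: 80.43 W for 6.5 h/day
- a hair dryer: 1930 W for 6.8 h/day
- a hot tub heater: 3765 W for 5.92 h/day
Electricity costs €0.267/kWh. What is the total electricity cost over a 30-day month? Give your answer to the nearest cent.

television: 80.43 W × 6.5 h × 30 d = 15,684 Wh = 15.68 kWh
hair dryer: 1930 W × 6.8 h × 30 d = 393,720 Wh = 393.7 kWh
hot tub heater: 3765 W × 5.92 h × 30 d = 668,664 Wh = 668.7 kWh
Total energy = 15.68 + 393.7 + 668.7 = 1,078 kWh
Cost = 1,078 kWh × €0.267 = €287.84

€287.84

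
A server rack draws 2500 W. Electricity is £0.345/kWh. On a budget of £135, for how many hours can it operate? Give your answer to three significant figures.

157 h

Energy budget = £135 / £0.345 per kWh = 391.3 kWh = 391,304 Wh
Runtime = 391,304 Wh / 2500 W = 156.5 h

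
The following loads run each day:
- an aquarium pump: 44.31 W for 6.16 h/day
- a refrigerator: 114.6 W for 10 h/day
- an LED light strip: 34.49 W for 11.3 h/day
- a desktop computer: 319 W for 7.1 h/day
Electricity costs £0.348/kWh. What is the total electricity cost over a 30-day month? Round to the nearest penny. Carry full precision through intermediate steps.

aquarium pump: 44.31 W × 6.16 h × 30 d = 8,188 Wh = 8.188 kWh
refrigerator: 114.6 W × 10 h × 30 d = 34,380 Wh = 34.38 kWh
LED light strip: 34.49 W × 11.3 h × 30 d = 11,692 Wh = 11.69 kWh
desktop computer: 319 W × 7.1 h × 30 d = 67,947 Wh = 67.95 kWh
Total energy = 8.188 + 34.38 + 11.69 + 67.95 = 122.2 kWh
Cost = 122.2 kWh × £0.348 = £42.53

£42.53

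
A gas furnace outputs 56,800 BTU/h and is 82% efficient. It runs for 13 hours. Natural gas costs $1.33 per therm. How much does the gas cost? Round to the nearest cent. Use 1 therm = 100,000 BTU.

$11.98

Heat delivered = 56,800 BTU/h × 13 h = 738,400 BTU
Gas input = 738,400 / 0.82 = 900,488 BTU
= 900,488 / 100,000 = 9.005 therm
Cost = 9.005 × $1.33/therm = $11.98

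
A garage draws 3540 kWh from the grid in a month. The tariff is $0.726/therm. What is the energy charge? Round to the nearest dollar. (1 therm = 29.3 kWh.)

$88

3540 kWh × (0.03413 therm/kWh) = 120.8 therm
Cost = 120.8 therm × $0.726/therm = $87.71 ≈ $88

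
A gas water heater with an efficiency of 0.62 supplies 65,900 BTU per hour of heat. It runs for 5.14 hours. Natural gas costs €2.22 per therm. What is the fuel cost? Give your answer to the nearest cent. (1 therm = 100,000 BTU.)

Heat delivered = 65,900 BTU/h × 5.14 h = 338,726 BTU
Gas input = 338,726 / 0.62 = 546,332 BTU
= 546,332 / 100,000 = 5.463 therm
Cost = 5.463 × €2.22/therm = €12.13

€12.13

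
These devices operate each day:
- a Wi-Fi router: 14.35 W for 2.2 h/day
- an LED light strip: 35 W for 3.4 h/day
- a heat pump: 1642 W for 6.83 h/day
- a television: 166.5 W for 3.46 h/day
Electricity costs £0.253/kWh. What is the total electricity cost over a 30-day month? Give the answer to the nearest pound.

£91

Wi-Fi router: 14.35 W × 2.2 h × 30 d = 947 Wh = 0.9471 kWh
LED light strip: 35 W × 3.4 h × 30 d = 3,570 Wh = 3.57 kWh
heat pump: 1642 W × 6.83 h × 30 d = 336,446 Wh = 336.4 kWh
television: 166.5 W × 3.46 h × 30 d = 17,283 Wh = 17.28 kWh
Total energy = 0.9471 + 3.57 + 336.4 + 17.28 = 358.2 kWh
Cost = 358.2 kWh × £0.253 = £90.64 ≈ £91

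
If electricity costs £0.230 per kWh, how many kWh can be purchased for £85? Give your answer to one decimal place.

£85 / £0.230 per kWh = 369.6 kWh

369.6 kWh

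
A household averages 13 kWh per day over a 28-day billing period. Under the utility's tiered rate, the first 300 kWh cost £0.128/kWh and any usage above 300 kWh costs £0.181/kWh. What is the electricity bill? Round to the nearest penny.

£49.98

Usage = 13 kWh/day × 28 days = 364 kWh
First 300 kWh × £0.128 = £38.40
Remaining 64 kWh × £0.181 = £11.58
Total = £49.98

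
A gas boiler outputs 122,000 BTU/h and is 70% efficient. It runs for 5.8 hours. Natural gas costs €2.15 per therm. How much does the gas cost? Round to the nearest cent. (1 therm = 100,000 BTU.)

€21.73

Heat delivered = 122,000 BTU/h × 5.8 h = 707,600 BTU
Gas input = 707,600 / 0.70 = 1,010,857 BTU
= 1,010,857 / 100,000 = 10.11 therm
Cost = 10.11 × €2.15/therm = €21.73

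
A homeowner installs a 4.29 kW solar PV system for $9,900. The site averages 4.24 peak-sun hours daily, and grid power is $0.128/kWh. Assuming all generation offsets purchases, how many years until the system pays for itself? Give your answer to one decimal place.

11.6 years

Daily generation = 4.29 kW × 4.24 h = 18.19 kWh
Annual generation = 18.19 × 365 = 6639.2 kWh
Annual savings = 6639.2 × $0.128 = $849.82
Payback = $9,900 / $849.82 = 11.6 years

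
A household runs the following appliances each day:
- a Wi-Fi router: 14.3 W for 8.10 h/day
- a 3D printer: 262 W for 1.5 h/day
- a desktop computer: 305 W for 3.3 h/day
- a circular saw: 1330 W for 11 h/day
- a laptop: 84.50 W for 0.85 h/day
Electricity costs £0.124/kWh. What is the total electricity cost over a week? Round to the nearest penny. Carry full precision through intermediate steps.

Wi-Fi router: 14.3 W × 8.10 h × 7 d = 811 Wh = 0.8108 kWh
3D printer: 262 W × 1.5 h × 7 d = 2,751 Wh = 2.751 kWh
desktop computer: 305 W × 3.3 h × 7 d = 7,046 Wh = 7.045 kWh
circular saw: 1330 W × 11 h × 7 d = 102,410 Wh = 102.4 kWh
laptop: 84.50 W × 0.85 h × 7 d = 503 Wh = 0.5028 kWh
Total energy = 0.8108 + 2.751 + 7.045 + 102.4 + 0.5028 = 113.5 kWh
Cost = 113.5 kWh × £0.124 = £14.08

£14.08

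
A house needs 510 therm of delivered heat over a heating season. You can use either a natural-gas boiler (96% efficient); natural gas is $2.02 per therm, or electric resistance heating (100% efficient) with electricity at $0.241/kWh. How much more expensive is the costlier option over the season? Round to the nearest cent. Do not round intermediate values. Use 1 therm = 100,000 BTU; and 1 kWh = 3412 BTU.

Heat load = 510 therm × 100,000 = 51,000,000 BTU
Gas: input = 51,000,000 / 0.96 = 53,125,000 BTU = 531.2 therm → 531.2 × $2.02 = $1,073.12
Electric: 51,000,000 BTU / 3412 = 14,950 kWh → × $0.241 = $3,602.29
Difference = |$1,073.12 − $3,602.29| = $2,529.16

$2529.16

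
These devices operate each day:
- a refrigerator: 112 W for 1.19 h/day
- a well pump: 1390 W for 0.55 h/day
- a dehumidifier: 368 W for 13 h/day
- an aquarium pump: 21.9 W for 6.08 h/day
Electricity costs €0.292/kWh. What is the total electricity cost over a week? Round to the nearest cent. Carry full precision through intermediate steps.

€11.89

refrigerator: 112 W × 1.19 h × 7 d = 933 Wh = 0.933 kWh
well pump: 1390 W × 0.55 h × 7 d = 5,352 Wh = 5.352 kWh
dehumidifier: 368 W × 13 h × 7 d = 33,488 Wh = 33.49 kWh
aquarium pump: 21.9 W × 6.08 h × 7 d = 932 Wh = 0.9321 kWh
Total energy = 0.933 + 5.352 + 33.49 + 0.9321 = 40.7 kWh
Cost = 40.7 kWh × €0.292 = €11.89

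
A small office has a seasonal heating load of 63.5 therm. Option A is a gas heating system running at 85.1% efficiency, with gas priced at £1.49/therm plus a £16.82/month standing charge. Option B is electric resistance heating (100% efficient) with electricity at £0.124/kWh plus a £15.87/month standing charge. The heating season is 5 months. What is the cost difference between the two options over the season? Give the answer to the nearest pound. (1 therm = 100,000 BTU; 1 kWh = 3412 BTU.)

Heat load = 63.5 therm × 100,000 = 6,350,000 BTU
Gas: input = 6,350,000 / 0.851 = 7,461,810 BTU = 74.62 therm → 74.62 × £1.49 = £111.18; + 5 × £16.82 standing = £195.28
Electric: 6,350,000 BTU / 3412 = 1,861 kWh → × £0.124 = £230.77; + 5 × £15.87 standing = £310.12
Difference = |£195.28 − £310.12| = £114.84 ≈ £115

£115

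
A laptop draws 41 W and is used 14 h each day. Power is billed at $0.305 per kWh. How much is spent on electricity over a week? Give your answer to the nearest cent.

$1.23

Energy = 41 W × 14 h/day × 7 days = 4,018 Wh = 4.018 kWh
Cost = 4.018 kWh × $0.305/kWh = $1.23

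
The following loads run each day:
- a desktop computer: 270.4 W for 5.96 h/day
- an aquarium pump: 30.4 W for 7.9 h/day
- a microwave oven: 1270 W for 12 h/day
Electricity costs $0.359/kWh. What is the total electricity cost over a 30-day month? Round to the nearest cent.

$184.08

desktop computer: 270.4 W × 5.96 h × 30 d = 48,348 Wh = 48.35 kWh
aquarium pump: 30.4 W × 7.9 h × 30 d = 7,205 Wh = 7.205 kWh
microwave oven: 1270 W × 12 h × 30 d = 457,200 Wh = 457.2 kWh
Total energy = 48.35 + 7.205 + 457.2 = 512.8 kWh
Cost = 512.8 kWh × $0.359 = $184.08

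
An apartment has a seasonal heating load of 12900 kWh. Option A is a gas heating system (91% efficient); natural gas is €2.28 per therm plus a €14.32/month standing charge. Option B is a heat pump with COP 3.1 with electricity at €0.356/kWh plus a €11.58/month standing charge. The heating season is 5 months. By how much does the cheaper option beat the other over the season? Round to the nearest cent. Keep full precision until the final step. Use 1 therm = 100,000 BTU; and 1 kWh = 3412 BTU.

Heat load = 12900 kWh × 3412 = 44,014,800 BTU
Gas: input = 44,014,800 / 0.91 = 48,367,912 BTU = 483.7 therm → 483.7 × €2.28 = €1,102.79; + 5 × €14.32 standing = €1,174.39
Heat pump: 44,014,800 BTU / 3412 = 12,900 kWh heat; / 3.1 = 4,161 kWh in → × €0.356 = €1,481.42; + 5 × €11.58 standing = €1,539.32
Difference = |€1,174.39 − €1,539.32| = €364.93

€364.93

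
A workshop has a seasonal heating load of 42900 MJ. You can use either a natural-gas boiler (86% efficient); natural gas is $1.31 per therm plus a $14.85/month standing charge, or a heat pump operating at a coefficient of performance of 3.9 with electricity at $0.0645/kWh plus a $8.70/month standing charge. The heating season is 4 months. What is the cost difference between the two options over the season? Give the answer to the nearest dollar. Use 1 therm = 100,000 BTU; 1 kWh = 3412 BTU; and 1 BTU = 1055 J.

$447

Heat load = 42900 MJ = 42,900,000,000 J / 1055 = 40,663,507 BTU
Gas: input = 40,663,507 / 0.86 = 47,283,148 BTU = 472.8 therm → 472.8 × $1.31 = $619.41; + 4 × $14.85 standing = $678.81
Heat pump: 40,663,507 BTU / 3412 = 11,920 kWh heat; / 3.9 = 3,056 kWh in → × $0.0645 = $197.10; + 4 × $8.70 standing = $231.90
Difference = |$678.81 − $231.90| = $446.91 ≈ $447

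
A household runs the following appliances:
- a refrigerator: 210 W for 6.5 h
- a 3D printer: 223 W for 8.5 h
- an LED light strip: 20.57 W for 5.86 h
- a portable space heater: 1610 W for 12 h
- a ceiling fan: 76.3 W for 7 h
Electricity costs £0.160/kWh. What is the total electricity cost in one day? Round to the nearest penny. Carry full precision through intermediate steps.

refrigerator: 210 W × 6.5 h = 1,365 Wh = 1.365 kWh
3D printer: 223 W × 8.5 h = 1,896 Wh = 1.895 kWh
LED light strip: 20.57 W × 5.86 h = 121 Wh = 0.1205 kWh
portable space heater: 1610 W × 12 h = 19,320 Wh = 19.32 kWh
ceiling fan: 76.3 W × 7 h = 534 Wh = 0.5341 kWh
Total energy = 1.365 + 1.895 + 0.1205 + 19.32 + 0.5341 = 23.24 kWh
Cost = 23.24 kWh × £0.160 = £3.72

£3.72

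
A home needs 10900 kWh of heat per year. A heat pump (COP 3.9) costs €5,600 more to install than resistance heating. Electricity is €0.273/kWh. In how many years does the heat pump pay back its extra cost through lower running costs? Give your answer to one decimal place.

Resistance: 10900 kWh × €0.273 = €2,975.70/yr
Heat pump: 10900 / 3.9 = 2795 kWh in → × €0.273 = €763.00/yr
Annual savings = €2,212.70
Payback = €5,600 / €2,212.70 = 2.53 years

2.5 years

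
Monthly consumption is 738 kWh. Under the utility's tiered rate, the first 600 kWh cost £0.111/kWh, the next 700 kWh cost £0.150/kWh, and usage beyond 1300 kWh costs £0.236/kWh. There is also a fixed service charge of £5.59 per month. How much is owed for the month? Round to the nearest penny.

£92.89

First 600 kWh × £0.111 = £66.60
Next 138 kWh × £0.150 = £20.70
Remaining tier: 0 kWh (not reached)
Energy charge = £87.30; + service £5.59 = £92.89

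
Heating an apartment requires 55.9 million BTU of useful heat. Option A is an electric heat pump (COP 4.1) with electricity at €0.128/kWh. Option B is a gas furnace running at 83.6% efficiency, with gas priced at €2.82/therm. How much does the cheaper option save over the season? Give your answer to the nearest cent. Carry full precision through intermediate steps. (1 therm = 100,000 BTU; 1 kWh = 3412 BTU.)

€1374.14

Heat load = 55.9 × 10⁶ BTU = 55,900,000 BTU
Gas: input = 55,900,000 / 0.836 = 66,866,029 BTU = 668.7 therm → 668.7 × €2.82 = €1,885.62
Heat pump: 55,900,000 BTU / 3412 = 16,380 kWh heat; / 4.1 = 3,996 kWh in → × €0.128 = €511.48
Difference = |€1,885.62 − €511.48| = €1,374.14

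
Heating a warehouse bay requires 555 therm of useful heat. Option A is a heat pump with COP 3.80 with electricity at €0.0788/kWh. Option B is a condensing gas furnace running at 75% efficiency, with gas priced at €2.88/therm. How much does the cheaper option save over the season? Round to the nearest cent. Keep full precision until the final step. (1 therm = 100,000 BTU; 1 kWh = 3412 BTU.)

Heat load = 555 therm × 100,000 = 55,500,000 BTU
Gas: input = 55,500,000 / 0.75 = 74,000,000 BTU = 740 therm → 740 × €2.88 = €2,131.20
Heat pump: 55,500,000 BTU / 3412 = 16,270 kWh heat; / 3.80 = 4,281 kWh in → × €0.0788 = €337.31
Difference = |€2,131.20 − €337.31| = €1,793.89

€1793.89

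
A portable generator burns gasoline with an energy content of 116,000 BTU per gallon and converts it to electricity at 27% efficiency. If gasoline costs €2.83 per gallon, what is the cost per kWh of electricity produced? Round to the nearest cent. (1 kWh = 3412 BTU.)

Electrical output per gallon = 116,000 BTU × 0.27 / 3412 BTU/kWh = 9.179 kWh
Cost per kWh = €2.83 / 9.179 kWh = €0.308

€0.31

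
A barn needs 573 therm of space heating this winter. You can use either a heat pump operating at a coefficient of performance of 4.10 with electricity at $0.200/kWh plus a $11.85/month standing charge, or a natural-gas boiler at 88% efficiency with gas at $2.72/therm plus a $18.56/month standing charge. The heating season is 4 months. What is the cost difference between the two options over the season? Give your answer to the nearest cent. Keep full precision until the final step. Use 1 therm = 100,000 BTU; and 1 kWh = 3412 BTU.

Heat load = 573 therm × 100,000 = 57,300,000 BTU
Gas: input = 57,300,000 / 0.88 = 65,113,636 BTU = 651.1 therm → 651.1 × $2.72 = $1,771.09; + 4 × $18.56 standing = $1,845.33
Heat pump: 57,300,000 BTU / 3412 = 16,790 kWh heat; / 4.10 = 4,096 kWh in → × $0.200 = $819.20; + 4 × $11.85 standing = $866.60
Difference = |$1,845.33 − $866.60| = $978.73

$978.73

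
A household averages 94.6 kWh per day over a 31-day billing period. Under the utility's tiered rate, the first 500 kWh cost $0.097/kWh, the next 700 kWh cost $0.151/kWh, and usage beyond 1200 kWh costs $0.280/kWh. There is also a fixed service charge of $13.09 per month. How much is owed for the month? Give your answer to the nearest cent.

Usage = 94.6 kWh/day × 31 days = 2932.6 kWh
First 500 kWh × $0.097 = $48.50
Next 700 kWh × $0.151 = $105.70
Remaining 1732.6 kWh × $0.280 = $485.13
Energy charge = $639.33; + service $13.09 = $652.42

$652.42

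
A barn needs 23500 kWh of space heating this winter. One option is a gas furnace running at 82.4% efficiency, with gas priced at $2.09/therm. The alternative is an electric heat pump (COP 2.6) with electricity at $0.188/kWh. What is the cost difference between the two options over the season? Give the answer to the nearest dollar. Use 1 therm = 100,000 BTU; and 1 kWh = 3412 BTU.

Heat load = 23500 kWh × 3412 = 80,182,000 BTU
Gas: input = 80,182,000 / 0.824 = 97,308,252 BTU = 973.1 therm → 973.1 × $2.09 = $2,033.74
Heat pump: 80,182,000 BTU / 3412 = 23,500 kWh heat; / 2.6 = 9,038 kWh in → × $0.188 = $1,699.23
Difference = |$2,033.74 − $1,699.23| = $334.51 ≈ $335

$335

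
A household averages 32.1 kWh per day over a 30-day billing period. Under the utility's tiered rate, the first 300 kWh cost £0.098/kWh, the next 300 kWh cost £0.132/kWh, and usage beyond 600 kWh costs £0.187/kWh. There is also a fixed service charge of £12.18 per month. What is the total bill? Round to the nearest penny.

£149.06

Usage = 32.1 kWh/day × 30 days = 963 kWh
First 300 kWh × £0.098 = £29.40
Next 300 kWh × £0.132 = £39.60
Remaining 363 kWh × £0.187 = £67.88
Energy charge = £136.88; + service £12.18 = £149.06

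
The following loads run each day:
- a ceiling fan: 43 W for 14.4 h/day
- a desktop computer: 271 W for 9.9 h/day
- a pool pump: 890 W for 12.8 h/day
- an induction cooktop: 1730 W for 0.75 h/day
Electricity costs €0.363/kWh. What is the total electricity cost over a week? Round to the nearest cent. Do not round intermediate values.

€40.63

ceiling fan: 43 W × 14.4 h × 7 d = 4,334 Wh = 4.334 kWh
desktop computer: 271 W × 9.9 h × 7 d = 18,780 Wh = 18.78 kWh
pool pump: 890 W × 12.8 h × 7 d = 79,744 Wh = 79.74 kWh
induction cooktop: 1730 W × 0.75 h × 7 d = 9,082 Wh = 9.082 kWh
Total energy = 4.334 + 18.78 + 79.74 + 9.082 = 111.9 kWh
Cost = 111.9 kWh × €0.363 = €40.63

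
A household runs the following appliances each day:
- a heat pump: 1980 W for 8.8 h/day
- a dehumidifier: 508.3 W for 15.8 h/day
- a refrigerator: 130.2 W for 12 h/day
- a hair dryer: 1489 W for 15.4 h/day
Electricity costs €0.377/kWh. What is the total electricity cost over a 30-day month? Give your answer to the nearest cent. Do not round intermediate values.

heat pump: 1980 W × 8.8 h × 30 d = 522,720 Wh = 522.7 kWh
dehumidifier: 508.3 W × 15.8 h × 30 d = 240,934 Wh = 240.9 kWh
refrigerator: 130.2 W × 12 h × 30 d = 46,872 Wh = 46.87 kWh
hair dryer: 1489 W × 15.4 h × 30 d = 687,918 Wh = 687.9 kWh
Total energy = 522.7 + 240.9 + 46.87 + 687.9 = 1,498 kWh
Cost = 1,498 kWh × €0.377 = €564.91

€564.91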